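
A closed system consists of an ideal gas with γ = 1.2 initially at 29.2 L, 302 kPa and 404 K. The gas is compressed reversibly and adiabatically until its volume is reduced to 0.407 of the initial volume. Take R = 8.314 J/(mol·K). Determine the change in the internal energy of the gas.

8680 J

n = P₁V₁/(RT₁) = 302×29.2/(8.314×404) = 2.63 mol.
Adiabatic: TV^(γ−1) = const ⇒ T₂ = 404×(2.46)^0.200 = 484 K; PV^γ = const ⇒ P₂ = 888 kPa.
For an ideal gas ΔU = nCvΔT with Cv = R/(γ−1) = 41.6 J/(mol·K).
ΔU = 2.63×41.6×(484−404) = 8680 J.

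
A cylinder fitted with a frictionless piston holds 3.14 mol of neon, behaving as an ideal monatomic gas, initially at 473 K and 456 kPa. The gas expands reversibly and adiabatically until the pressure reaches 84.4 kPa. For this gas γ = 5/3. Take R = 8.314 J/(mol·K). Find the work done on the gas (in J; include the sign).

V₁ = nRT₁/P₁ = 3.14×8.314×473/456 = 27.1 L.
Adiabatic: T₂/T₁ = (P₂/P₁)^((γ−1)/γ) ⇒ T₂ = 473×(0.185)^0.400 = 241 K; V₂ = 74.5 L.
ΔU = nCvΔT = 3.14×12.5×(241−473) = -9090 J.
Q = 0 for an adiabatic process, so W = −ΔU = 9090 J.
Work done on the gas = −W_by = -9090 J.

-9090 J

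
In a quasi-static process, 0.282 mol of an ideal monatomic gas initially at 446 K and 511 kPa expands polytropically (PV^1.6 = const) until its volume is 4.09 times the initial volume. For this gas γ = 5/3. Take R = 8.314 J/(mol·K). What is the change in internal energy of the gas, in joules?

-895 J

V₁ = nRT₁/P₁ = 0.282×8.314×446/511 = 2.05 L.
Polytropic n=1.6: T₂ = T₁(V₁/V₂)^(n−1) = 446×(0.244)^0.60 = 192 K; P₂ = P₁(V₁/V₂)^n = 53.7 kPa.
For an ideal gas ΔU = nCvΔT with Cv = (3/2)R = 12.5 J/(mol·K).
ΔU = 0.282×12.5×(192−446) = -895 J.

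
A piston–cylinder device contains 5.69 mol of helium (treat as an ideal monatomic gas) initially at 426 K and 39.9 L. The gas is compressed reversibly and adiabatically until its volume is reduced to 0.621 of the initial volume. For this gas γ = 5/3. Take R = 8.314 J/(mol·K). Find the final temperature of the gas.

585 K

P₁ = nRT₁/V₁ = 5.69×8.314×426/39.9 = 505 kPa.
Adiabatic: TV^(γ−1) = const ⇒ T₂ = 426×(1.61)^0.667 = 585 K; PV^γ = const ⇒ P₂ = 1120 kPa.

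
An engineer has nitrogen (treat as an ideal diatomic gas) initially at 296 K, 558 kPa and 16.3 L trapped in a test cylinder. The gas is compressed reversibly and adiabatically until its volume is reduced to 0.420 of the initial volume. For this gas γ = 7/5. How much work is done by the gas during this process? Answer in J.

n = P₁V₁/(RT₁) = 558×16.3/(8.314×296) = 3.70 mol.
Adiabatic: TV^(γ−1) = const ⇒ T₂ = 296×(2.38)^0.400 = 419 K; PV^γ = const ⇒ P₂ = 1880 kPa.
ΔU = nCvΔT = 3.70×20.8×(419−296) = 9430 J.
Q = 0 for an adiabatic process, so W = −ΔU = -9430 J.

-9430 J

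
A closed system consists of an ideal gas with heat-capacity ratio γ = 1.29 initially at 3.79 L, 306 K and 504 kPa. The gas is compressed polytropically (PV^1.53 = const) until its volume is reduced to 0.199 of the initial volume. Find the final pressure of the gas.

5960 kPa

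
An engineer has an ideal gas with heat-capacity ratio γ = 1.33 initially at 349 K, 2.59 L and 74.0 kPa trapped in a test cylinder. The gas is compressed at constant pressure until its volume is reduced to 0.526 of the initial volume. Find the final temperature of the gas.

Isobaric: P stays 74.0 kPa; V/T = const ⇒ T₂ = 184 K, V₂ = 1.36 L.

184 K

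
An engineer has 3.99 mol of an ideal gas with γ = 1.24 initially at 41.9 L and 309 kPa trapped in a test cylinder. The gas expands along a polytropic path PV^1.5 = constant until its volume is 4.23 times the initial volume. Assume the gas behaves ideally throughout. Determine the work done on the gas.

T₁ = P₁V₁/(nR) = 309×41.9/(3.99×8.314) = 390 K.
Polytropic n=1.5: T₂ = T₁(V₁/V₂)^(n−1) = 390×(0.236)^0.50 = 190 K; P₂ = P₁(V₁/V₂)^n = 35.5 kPa.
W = (P₁V₁−P₂V₂)/(n−1) = (309×41.9−35.5×177)/0.50 = 13300 J.
Work done on the gas = −W_by = -13300 J.

-13300 J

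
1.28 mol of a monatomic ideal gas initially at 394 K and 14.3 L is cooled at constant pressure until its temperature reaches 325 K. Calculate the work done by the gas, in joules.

-734 J

P₁ = nRT₁/V₁ = 1.28×8.314×394/14.3 = 293 kPa.
Isobaric: P stays 293 kPa; V/T = const ⇒ T₂ = 325 K, V₂ = 11.8 L.
W = PΔV = 293×(11.8−14.3) kPa·L = -734 J.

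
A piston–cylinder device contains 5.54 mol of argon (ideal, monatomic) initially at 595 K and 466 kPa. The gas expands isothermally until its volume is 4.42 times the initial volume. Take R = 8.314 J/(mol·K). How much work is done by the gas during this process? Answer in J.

V₁ = nRT₁/P₁ = 5.54×8.314×595/466 = 58.8 L.
Isothermal: T stays 595 K; PV = const ⇒ V₂ = 260 L, P₂ = 105 kPa.
W = nRT ln(V₂/V₁) = 5.54×8.314×595×ln(4.42) = 40700 J.

40700 J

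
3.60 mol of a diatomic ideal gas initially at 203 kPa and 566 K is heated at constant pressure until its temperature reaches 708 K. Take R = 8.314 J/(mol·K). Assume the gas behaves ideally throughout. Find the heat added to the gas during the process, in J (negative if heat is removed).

14900 J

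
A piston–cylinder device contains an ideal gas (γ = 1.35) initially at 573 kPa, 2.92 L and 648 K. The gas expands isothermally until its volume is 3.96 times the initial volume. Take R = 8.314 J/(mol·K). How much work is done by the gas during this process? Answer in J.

2300 J

n = P₁V₁/(RT₁) = 573×2.92/(8.314×648) = 0.311 mol.
Isothermal: T stays 648 K; PV = const ⇒ V₂ = 11.6 L, P₂ = 145 kPa.
W = nRT ln(V₂/V₁) = 0.311×8.314×648×ln(3.96) = 2300 J.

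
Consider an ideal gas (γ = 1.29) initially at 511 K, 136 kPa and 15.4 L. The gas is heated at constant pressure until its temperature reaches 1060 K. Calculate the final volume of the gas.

Isobaric: P stays 136 kPa; V/T = const ⇒ T₂ = 1060 K, V₂ = 31.9 L.

31.9 L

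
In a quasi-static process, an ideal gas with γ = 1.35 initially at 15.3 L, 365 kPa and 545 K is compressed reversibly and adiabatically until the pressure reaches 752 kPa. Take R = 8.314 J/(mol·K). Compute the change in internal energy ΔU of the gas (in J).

3290 J

n = P₁V₁/(RT₁) = 365×15.3/(8.314×545) = 1.23 mol.
Adiabatic: T₂/T₁ = (P₂/P₁)^((γ−1)/γ) ⇒ T₂ = 545×(2.06)^0.259 = 657 K; V₂ = 8.96 L.
For an ideal gas ΔU = nCvΔT with Cv = R/(γ−1) = 23.8 J/(mol·K).
ΔU = 1.23×23.8×(657−545) = 3290 J.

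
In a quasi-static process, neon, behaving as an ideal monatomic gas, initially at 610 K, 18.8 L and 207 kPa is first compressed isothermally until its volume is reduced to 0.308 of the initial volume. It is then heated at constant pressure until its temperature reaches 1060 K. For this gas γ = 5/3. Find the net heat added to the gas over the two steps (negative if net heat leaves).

n = P₁V₁/(RT₁) = 207×18.8/(8.314×610) = 0.767 mol.
Step 1 — Isothermal: T stays 610 K; PV = const ⇒ V₂ = 5.79 L, P₂ = 672 kPa.
ΔU = 0 (ideal gas, T constant).
W = nRT ln(V₂/V₁) = 0.767×8.314×610×ln(0.308) = -4580 J.
Q = ΔU + W = -4580 J.
State after step 1: P = 672 kPa, V = 5.79 L, T = 610 K.
Step 2 — Isobaric: P stays 672 kPa; V/T = const ⇒ T₂ = 1060 K, V₂ = 10.1 L.
W = PΔV = 672×(10.1−5.79) kPa·L = 2870 J.
ΔU = nCvΔT = 0.767×12.5×(1060−610) = 4310 J.
Q = ΔU + W = nCpΔT = 7180 J.
Net over both steps: W = -1710 J, Q = 2590 J, ΔU = 4310 J.

2590 J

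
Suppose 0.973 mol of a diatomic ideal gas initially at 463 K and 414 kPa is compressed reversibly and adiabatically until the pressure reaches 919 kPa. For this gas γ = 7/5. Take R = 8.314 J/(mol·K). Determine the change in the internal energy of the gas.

V₁ = nRT₁/P₁ = 0.973×8.314×463/414 = 9.05 L.
Adiabatic: T₂/T₁ = (P₂/P₁)^((γ−1)/γ) ⇒ T₂ = 463×(2.22)^0.286 = 581 K; V₂ = 5.12 L.
For an ideal gas ΔU = nCvΔT with Cv = (5/2)R = 20.8 J/(mol·K).
ΔU = 0.973×20.8×(581−463) = 2400 J.

2400 J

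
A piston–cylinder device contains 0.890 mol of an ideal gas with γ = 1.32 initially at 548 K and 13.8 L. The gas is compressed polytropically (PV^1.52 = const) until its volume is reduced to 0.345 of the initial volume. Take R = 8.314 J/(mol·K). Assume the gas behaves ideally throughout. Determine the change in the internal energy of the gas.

9370 J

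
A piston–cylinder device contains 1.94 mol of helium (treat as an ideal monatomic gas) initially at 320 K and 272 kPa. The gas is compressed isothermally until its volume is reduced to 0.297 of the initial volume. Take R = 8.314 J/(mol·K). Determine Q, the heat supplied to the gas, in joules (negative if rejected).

-6270 J

V₁ = nRT₁/P₁ = 1.94×8.314×320/272 = 19.0 L.
Isothermal: T stays 320 K; PV = const ⇒ V₂ = 5.64 L, P₂ = 916 kPa.
ΔU = 0 (ideal gas, T constant).
W = nRT ln(V₂/V₁) = 1.94×8.314×320×ln(0.297) = -6270 J.
Q = ΔU + W = -6270 J.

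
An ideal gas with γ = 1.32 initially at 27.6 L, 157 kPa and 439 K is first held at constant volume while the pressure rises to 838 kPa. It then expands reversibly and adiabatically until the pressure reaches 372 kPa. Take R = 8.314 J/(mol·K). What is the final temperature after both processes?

1920 K

n = P₁V₁/(RT₁) = 157×27.6/(8.314×439) = 1.19 mol.
Step 1 — Isochoric: V stays 27.6 L; P/T = const ⇒ T₂ = 2340 K, P₂ = 838 kPa.
W = 0 (no volume change).
ΔU = nCvΔT = 1.19×26.0×(2340−439) = 58700 J.
Q = ΔU = 58700 J.
State after step 1: P = 838 kPa, V = 27.6 L, T = 2340 K.
Step 2 — Adiabatic: T₂/T₁ = (P₂/P₁)^((γ−1)/γ) ⇒ T₂ = 2340×(0.444)^0.242 = 1920 K; V₂ = 51.1 L.
ΔU = nCvΔT = 1.19×26.0×(1920−2340) = -12900 J.
Q = 0 for an adiabatic process, so W = −ΔU = 12900 J.
Net over both steps: W = 12900 J, Q = 58700 J, ΔU = 45800 J.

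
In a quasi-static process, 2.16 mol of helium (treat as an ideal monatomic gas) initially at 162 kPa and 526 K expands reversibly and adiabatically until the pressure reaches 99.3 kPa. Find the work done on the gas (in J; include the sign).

V₁ = nRT₁/P₁ = 2.16×8.314×526/162 = 58.3 L.
Adiabatic: T₂/T₁ = (P₂/P₁)^((γ−1)/γ) ⇒ T₂ = 526×(0.613)^0.400 = 432 K; V₂ = 78.2 L.
ΔU = nCvΔT = 2.16×12.5×(432−526) = -2520 J.
Q = 0 for an adiabatic process, so W = −ΔU = 2520 J.
Work done on the gas = −W_by = -2520 J.

-2520 J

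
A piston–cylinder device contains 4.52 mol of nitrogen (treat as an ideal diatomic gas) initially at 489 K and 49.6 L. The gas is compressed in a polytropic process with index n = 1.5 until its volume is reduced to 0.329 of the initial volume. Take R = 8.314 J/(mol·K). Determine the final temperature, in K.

P₁ = nRT₁/V₁ = 4.52×8.314×489/49.6 = 370 kPa.
Polytropic n=1.5: T₂ = T₁(V₁/V₂)^(n−1) = 489×(3.04)^0.50 = 853 K; P₂ = P₁(V₁/V₂)^n = 1960 kPa.

853 K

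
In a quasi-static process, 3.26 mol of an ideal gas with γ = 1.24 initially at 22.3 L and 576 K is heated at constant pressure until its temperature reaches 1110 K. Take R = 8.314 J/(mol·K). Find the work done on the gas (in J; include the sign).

P₁ = nRT₁/V₁ = 3.26×8.314×576/22.3 = 700 kPa.
Isobaric: P stays 700 kPa; V/T = const ⇒ T₂ = 1110 K, V₂ = 43.0 L.
W = PΔV = 700×(43.0−22.3) kPa·L = 14500 J.
Work done on the gas = −W_by = -14500 J.

-14500 J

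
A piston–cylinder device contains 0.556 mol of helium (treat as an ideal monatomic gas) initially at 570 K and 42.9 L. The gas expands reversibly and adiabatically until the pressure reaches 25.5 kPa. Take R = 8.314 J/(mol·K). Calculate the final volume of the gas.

P₁ = nRT₁/V₁ = 0.556×8.314×570/42.9 = 61.4 kPa.
Adiabatic: T₂/T₁ = (P₂/P₁)^((γ−1)/γ) ⇒ T₂ = 570×(0.415)^0.400 = 401 K; V₂ = 72.7 L.

72.7 L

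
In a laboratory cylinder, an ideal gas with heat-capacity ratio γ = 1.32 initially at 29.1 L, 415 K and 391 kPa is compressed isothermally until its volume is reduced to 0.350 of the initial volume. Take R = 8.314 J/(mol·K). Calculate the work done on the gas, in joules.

11900 J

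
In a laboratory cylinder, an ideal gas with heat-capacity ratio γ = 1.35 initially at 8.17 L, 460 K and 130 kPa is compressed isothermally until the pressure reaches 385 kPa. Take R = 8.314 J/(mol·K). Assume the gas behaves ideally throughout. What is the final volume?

Isothermal: T stays 460 K; PV = const ⇒ V₂ = 2.76 L, P₂ = 385 kPa.

2.76 L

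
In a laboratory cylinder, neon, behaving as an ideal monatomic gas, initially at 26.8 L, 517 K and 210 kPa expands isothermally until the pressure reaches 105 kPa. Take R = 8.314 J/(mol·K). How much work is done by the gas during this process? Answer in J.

n = P₁V₁/(RT₁) = 210×26.8/(8.314×517) = 1.31 mol.
Isothermal: T stays 517 K; PV = const ⇒ V₂ = 53.6 L, P₂ = 105 kPa.
W = nRT ln(V₂/V₁) = 1.31×8.314×517×ln(2.00) = 3900 J.

3900 J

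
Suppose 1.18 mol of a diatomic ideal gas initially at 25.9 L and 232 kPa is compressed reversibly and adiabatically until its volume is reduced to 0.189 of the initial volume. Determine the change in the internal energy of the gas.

T₁ = P₁V₁/(nR) = 232×25.9/(1.18×8.314) = 612 K.
Adiabatic: TV^(γ−1) = const ⇒ T₂ = 612×(5.29)^0.400 = 1190 K; PV^γ = const ⇒ P₂ = 2390 kPa.
For an ideal gas ΔU = nCvΔT with Cv = (5/2)R = 20.8 J/(mol·K).
ΔU = 1.18×20.8×(1190−612) = 14200 J.

14200 J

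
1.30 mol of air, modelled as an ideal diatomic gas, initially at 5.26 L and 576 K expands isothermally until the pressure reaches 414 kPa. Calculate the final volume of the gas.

15.0 L

P₁ = nRT₁/V₁ = 1.30×8.314×576/5.26 = 1180 kPa.
Isothermal: T stays 576 K; PV = const ⇒ V₂ = 15.0 L, P₂ = 414 kPa.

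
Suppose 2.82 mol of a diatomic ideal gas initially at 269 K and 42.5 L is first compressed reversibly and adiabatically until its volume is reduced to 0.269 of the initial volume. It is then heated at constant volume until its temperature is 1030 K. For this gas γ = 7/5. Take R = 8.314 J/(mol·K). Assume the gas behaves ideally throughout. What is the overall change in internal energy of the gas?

P₁ = nRT₁/V₁ = 2.82×8.314×269/42.5 = 148 kPa.
Step 1 — Adiabatic: TV^(γ−1) = const ⇒ T₂ = 269×(3.72)^0.400 = 455 K; PV^γ = const ⇒ P₂ = 933 kPa.
ΔU = nCvΔT = 2.82×20.8×(455−269) = 10900 J.
Q = 0 for an adiabatic process, so W = −ΔU = -10900 J.
State after step 1: P = 933 kPa, V = 11.4 L, T = 455 K.
Step 2 — Isochoric: V stays 11.4 L; P/T = const ⇒ T₂ = 1030 K, P₂ = 2110 kPa.
W = 0 (no volume change).
ΔU = nCvΔT = 2.82×20.8×(1030−455) = 33700 J.
Q = ΔU = 33700 J.
Net over both steps: W = -10900 J, Q = 33700 J, ΔU = 44600 J.

44600 J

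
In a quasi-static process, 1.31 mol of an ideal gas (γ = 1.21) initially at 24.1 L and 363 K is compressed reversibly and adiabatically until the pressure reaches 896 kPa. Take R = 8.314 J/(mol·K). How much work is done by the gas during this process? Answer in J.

-6450 J

P₁ = nRT₁/V₁ = 1.31×8.314×363/24.1 = 164 kPa.
Adiabatic: T₂/T₁ = (P₂/P₁)^((γ−1)/γ) ⇒ T₂ = 363×(5.46)^0.174 = 487 K; V₂ = 5.92 L.
ΔU = nCvΔT = 1.31×39.6×(487−363) = 6450 J.
Q = 0 for an adiabatic process, so W = −ΔU = -6450 J.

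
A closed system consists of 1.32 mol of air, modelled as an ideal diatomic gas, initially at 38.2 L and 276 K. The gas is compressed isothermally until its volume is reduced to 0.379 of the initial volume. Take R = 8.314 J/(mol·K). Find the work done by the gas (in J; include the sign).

-2940 J

P₁ = nRT₁/V₁ = 1.32×8.314×276/38.2 = 79.3 kPa.
Isothermal: T stays 276 K; PV = const ⇒ V₂ = 14.5 L, P₂ = 209 kPa.
W = nRT ln(V₂/V₁) = 1.32×8.314×276×ln(0.379) = -2940 J.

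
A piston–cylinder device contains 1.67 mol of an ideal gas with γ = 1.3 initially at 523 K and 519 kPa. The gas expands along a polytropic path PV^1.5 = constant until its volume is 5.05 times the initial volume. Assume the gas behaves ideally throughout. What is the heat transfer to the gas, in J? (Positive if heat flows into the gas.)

-5370 J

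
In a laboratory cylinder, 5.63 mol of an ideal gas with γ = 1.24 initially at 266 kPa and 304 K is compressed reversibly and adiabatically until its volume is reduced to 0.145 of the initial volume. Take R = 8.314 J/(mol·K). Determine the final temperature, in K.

483 K

V₁ = nRT₁/P₁ = 5.63×8.314×304/266 = 53.5 L.
Adiabatic: TV^(γ−1) = const ⇒ T₂ = 304×(6.90)^0.240 = 483 K; PV^γ = const ⇒ P₂ = 2920 kPa.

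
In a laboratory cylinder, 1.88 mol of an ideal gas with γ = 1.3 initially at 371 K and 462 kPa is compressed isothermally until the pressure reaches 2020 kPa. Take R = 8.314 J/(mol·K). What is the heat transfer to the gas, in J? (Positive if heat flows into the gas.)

-8550 J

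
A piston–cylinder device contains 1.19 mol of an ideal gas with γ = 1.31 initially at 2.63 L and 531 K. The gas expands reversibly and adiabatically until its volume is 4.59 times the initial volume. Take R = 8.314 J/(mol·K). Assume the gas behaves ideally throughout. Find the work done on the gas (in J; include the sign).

P₁ = nRT₁/V₁ = 1.19×8.314×531/2.63 = 2000 kPa.
Adiabatic: TV^(γ−1) = const ⇒ T₂ = 531×(0.218)^0.310 = 331 K; PV^γ = const ⇒ P₂ = 271 kPa.
ΔU = nCvΔT = 1.19×26.8×(331−531) = -6380 J.
Q = 0 for an adiabatic process, so W = −ΔU = 6380 J.
Work done on the gas = −W_by = -6380 J.

-6380 J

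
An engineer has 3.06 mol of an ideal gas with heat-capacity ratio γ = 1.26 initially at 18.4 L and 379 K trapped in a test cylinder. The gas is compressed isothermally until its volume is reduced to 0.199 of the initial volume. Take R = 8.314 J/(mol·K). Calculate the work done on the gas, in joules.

15600 J

P₁ = nRT₁/V₁ = 3.06×8.314×379/18.4 = 524 kPa.
Isothermal: T stays 379 K; PV = const ⇒ V₂ = 3.66 L, P₂ = 2630 kPa.
W = nRT ln(V₂/V₁) = 3.06×8.314×379×ln(0.199) = -15600 J.
Work done on the gas = −W_by = 15600 J.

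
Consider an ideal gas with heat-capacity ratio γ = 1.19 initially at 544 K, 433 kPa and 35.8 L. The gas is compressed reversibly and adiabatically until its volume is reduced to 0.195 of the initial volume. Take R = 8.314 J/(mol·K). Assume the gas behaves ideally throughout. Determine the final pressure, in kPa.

Adiabatic: TV^(γ−1) = const ⇒ T₂ = 544×(5.13)^0.190 = 742 K; PV^γ = const ⇒ P₂ = 3030 kPa.

3030 kPa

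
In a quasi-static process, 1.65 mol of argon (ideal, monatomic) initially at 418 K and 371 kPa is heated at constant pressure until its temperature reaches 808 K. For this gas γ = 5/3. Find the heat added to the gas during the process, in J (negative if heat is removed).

13400 J

V₁ = nRT₁/P₁ = 1.65×8.314×418/371 = 15.5 L.
Isobaric: P stays 371 kPa; V/T = const ⇒ T₂ = 808 K, V₂ = 29.9 L.
W = PΔV = 371×(29.9−15.5) kPa·L = 5350 J.
ΔU = nCvΔT = 1.65×12.5×(808−418) = 8030 J.
Q = ΔU + W = nCpΔT = 13400 J.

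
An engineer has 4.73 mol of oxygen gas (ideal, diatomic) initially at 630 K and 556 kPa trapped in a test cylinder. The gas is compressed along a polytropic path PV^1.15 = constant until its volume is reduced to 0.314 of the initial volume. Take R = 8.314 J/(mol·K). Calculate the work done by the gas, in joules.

V₁ = nRT₁/P₁ = 4.73×8.314×630/556 = 44.6 L.
Polytropic n=1.15: T₂ = T₁(V₁/V₂)^(n−1) = 630×(3.18)^0.15 = 750 K; P₂ = P₁(V₁/V₂)^n = 2110 kPa.
W = (P₁V₁−P₂V₂)/(n−1) = (556×44.6−2110×14.0)/0.15 = -31300 J.

-31300 J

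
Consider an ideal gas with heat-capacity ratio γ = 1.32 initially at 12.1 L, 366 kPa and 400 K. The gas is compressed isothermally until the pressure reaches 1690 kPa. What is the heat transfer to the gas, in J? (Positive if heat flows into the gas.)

-6780 J

n = P₁V₁/(RT₁) = 366×12.1/(8.314×400) = 1.33 mol.
Isothermal: T stays 400 K; PV = const ⇒ V₂ = 2.62 L, P₂ = 1690 kPa.
ΔU = 0 (ideal gas, T constant).
W = nRT ln(V₂/V₁) = 1.33×8.314×400×ln(0.217) = -6780 J.
Q = ΔU + W = -6780 J.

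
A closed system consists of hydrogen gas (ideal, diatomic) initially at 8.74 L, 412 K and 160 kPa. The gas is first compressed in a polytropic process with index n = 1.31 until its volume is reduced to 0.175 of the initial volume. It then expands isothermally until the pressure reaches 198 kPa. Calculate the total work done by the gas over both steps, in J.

1740 J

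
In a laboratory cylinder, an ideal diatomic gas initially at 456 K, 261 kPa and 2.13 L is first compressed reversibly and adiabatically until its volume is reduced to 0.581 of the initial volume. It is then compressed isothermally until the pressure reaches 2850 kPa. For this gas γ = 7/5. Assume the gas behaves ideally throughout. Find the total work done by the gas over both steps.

n = P₁V₁/(RT₁) = 261×2.13/(8.314×456) = 0.147 mol.
Step 1 — Adiabatic: TV^(γ−1) = const ⇒ T₂ = 456×(1.72)^0.400 = 567 K; PV^γ = const ⇒ P₂ = 558 kPa.
ΔU = nCvΔT = 0.147×20.8×(567−456) = 337 J.
Q = 0 for an adiabatic process, so W = −ΔU = -337 J.
State after step 1: P = 558 kPa, V = 1.24 L, T = 567 K.
Step 2 — Isothermal: T stays 567 K; PV = const ⇒ V₂ = 0.242 L, P₂ = 2850 kPa.
ΔU = 0 (ideal gas, T constant).
W = nRT ln(V₂/V₁) = 0.147×8.314×567×ln(0.196) = -1130 J.
Q = ΔU + W = -1130 J.
Net over both steps: W = -1460 J, Q = -1130 J, ΔU = 337 J.

-1460 J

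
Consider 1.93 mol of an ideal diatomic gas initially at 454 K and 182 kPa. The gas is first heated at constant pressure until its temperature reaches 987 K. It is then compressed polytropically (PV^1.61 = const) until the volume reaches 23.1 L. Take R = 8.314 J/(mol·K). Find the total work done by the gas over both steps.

V₁ = nRT₁/P₁ = 1.93×8.314×454/182 = 40.0 L.
Step 1 — Isobaric: P stays 182 kPa; V/T = const ⇒ T₂ = 987 K, V₂ = 87.0 L.
W = PΔV = 182×(87.0−40.0) kPa·L = 8550 J.
ΔU = nCvΔT = 1.93×20.8×(987−454) = 21400 J.
Q = ΔU + W = nCpΔT = 29900 J.
State after step 1: P = 182 kPa, V = 87.0 L, T = 987 K.
Step 2 — Polytropic n=1.61: T₂ = T₁(V₁/V₂)^(n−1) = 987×(3.77)^0.61 = 2220 K; P₂ = P₁(V₁/V₂)^n = 1540 kPa.
W = (P₁V₁−P₂V₂)/(n−1) = (182×87.0−1540×23.1)/0.61 = -32300 J.
ΔU = nCvΔT = 1.93×20.8×(2220−987) = 49300 J.
Q = ΔU + W = 17000 J.
Net over both steps: W = -23800 J, Q = 46900 J, ΔU = 70700 J.

-23800 J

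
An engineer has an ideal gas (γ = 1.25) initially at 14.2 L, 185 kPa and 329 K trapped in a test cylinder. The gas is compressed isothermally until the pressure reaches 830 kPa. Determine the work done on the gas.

3940 J

n = P₁V₁/(RT₁) = 185×14.2/(8.314×329) = 0.960 mol.
Isothermal: T stays 329 K; PV = const ⇒ V₂ = 3.17 L, P₂ = 830 kPa.
W = nRT ln(V₂/V₁) = 0.960×8.314×329×ln(0.223) = -3940 J.
Work done on the gas = −W_by = 3940 J.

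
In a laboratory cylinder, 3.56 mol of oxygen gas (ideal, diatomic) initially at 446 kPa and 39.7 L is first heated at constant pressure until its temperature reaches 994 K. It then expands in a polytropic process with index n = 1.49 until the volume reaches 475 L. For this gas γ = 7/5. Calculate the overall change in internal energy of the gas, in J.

-16300 J

T₁ = P₁V₁/(nR) = 446×39.7/(3.56×8.314) = 598 K.
Step 1 — Isobaric: P stays 446 kPa; V/T = const ⇒ T₂ = 994 K, V₂ = 66.0 L.
W = PΔV = 446×(66.0−39.7) kPa·L = 11700 J.
ΔU = nCvΔT = 3.56×20.8×(994−598) = 29300 J.
Q = ΔU + W = nCpΔT = 41000 J.
State after step 1: P = 446 kPa, V = 66.0 L, T = 994 K.
Step 2 — Polytropic n=1.49: T₂ = T₁(V₁/V₂)^(n−1) = 994×(0.139)^0.49 = 378 K; P₂ = P₁(V₁/V₂)^n = 23.5 kPa.
W = (P₁V₁−P₂V₂)/(n−1) = (446×66.0−23.5×475)/0.49 = 37200 J.
ΔU = nCvΔT = 3.56×20.8×(378−994) = -45600 J.
Q = ΔU + W = -8370 J.
Net over both steps: W = 48900 J, Q = 32600 J, ΔU = -16300 J.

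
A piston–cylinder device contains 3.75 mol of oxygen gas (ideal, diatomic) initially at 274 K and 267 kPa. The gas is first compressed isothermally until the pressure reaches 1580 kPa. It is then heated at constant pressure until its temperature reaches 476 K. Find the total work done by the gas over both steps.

V₁ = nRT₁/P₁ = 3.75×8.314×274/267 = 32.0 L.
Step 1 — Isothermal: T stays 274 K; PV = const ⇒ V₂ = 5.41 L, P₂ = 1580 kPa.
ΔU = 0 (ideal gas, T constant).
W = nRT ln(V₂/V₁) = 3.75×8.314×274×ln(0.169) = -15200 J.
Q = ΔU + W = -15200 J.
State after step 1: P = 1580 kPa, V = 5.41 L, T = 274 K.
Step 2 — Isobaric: P stays 1580 kPa; V/T = const ⇒ T₂ = 476 K, V₂ = 9.39 L.
W = PΔV = 1580×(9.39−5.41) kPa·L = 6300 J.
ΔU = nCvΔT = 3.75×20.8×(476−274) = 15700 J.
Q = ΔU + W = nCpΔT = 22000 J.
Net over both steps: W = -8890 J, Q = 6850 J, ΔU = 15700 J.

-8890 J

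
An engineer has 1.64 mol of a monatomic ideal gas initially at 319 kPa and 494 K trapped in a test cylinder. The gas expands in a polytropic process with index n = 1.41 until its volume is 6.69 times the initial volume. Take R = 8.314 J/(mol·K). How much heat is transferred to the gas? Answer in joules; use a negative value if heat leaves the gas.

V₁ = nRT₁/P₁ = 1.64×8.314×494/319 = 21.1 L.
Polytropic n=1.41: T₂ = T₁(V₁/V₂)^(n−1) = 494×(0.149)^0.41 = 227 K; P₂ = P₁(V₁/V₂)^n = 21.9 kPa.
W = (P₁V₁−P₂V₂)/(n−1) = (319×21.1−21.9×141)/0.41 = 8890 J.
ΔU = nCvΔT = 1.64×12.5×(227−494) = -5470 J.
Q = ΔU + W = 3420 J.

3420 J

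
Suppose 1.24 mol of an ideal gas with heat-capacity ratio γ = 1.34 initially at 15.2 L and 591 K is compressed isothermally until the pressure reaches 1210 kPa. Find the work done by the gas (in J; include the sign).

P₁ = nRT₁/V₁ = 1.24×8.314×591/15.2 = 401 kPa.
Isothermal: T stays 591 K; PV = const ⇒ V₂ = 5.04 L, P₂ = 1210 kPa.
W = nRT ln(V₂/V₁) = 1.24×8.314×591×ln(0.331) = -6730 J.

-6730 J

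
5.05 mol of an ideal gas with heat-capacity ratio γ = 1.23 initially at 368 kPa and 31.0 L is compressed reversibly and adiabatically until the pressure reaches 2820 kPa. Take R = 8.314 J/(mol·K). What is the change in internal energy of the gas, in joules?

23000 J

T₁ = P₁V₁/(nR) = 368×31.0/(5.05×8.314) = 272 K.
Adiabatic: T₂/T₁ = (P₂/P₁)^((γ−1)/γ) ⇒ T₂ = 272×(7.66)^0.187 = 398 K; V₂ = 5.92 L.
For an ideal gas ΔU = nCvΔT with Cv = R/(γ−1) = 36.1 J/(mol·K).
ΔU = 5.05×36.1×(398−272) = 23000 J.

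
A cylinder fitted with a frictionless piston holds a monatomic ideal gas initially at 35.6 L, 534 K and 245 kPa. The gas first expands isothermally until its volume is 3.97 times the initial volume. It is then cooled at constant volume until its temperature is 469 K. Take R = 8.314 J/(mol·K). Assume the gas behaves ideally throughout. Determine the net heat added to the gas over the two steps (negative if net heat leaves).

n = P₁V₁/(RT₁) = 245×35.6/(8.314×534) = 1.96 mol.
Step 1 — Isothermal: T stays 534 K; PV = const ⇒ V₂ = 141 L, P₂ = 61.7 kPa.
ΔU = 0 (ideal gas, T constant).
W = nRT ln(V₂/V₁) = 1.96×8.314×534×ln(3.97) = 12000 J.
Q = ΔU + W = 12000 J.
State after step 1: P = 61.7 kPa, V = 141 L, T = 534 K.
Step 2 — Isochoric: V stays 141 L; P/T = const ⇒ T₂ = 469 K, P₂ = 54.2 kPa.
W = 0 (no volume change).
ΔU = nCvΔT = 1.96×12.5×(469−534) = -1590 J.
Q = ΔU = -1590 J.
Net over both steps: W = 12000 J, Q = 10400 J, ΔU = -1590 J.

10400 J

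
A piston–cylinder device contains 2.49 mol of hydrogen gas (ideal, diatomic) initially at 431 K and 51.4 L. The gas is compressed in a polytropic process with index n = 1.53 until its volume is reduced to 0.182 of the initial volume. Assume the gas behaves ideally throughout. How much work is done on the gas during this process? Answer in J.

P₁ = nRT₁/V₁ = 2.49×8.314×431/51.4 = 174 kPa.
Polytropic n=1.53: T₂ = T₁(V₁/V₂)^(n−1) = 431×(5.49)^0.53 = 1060 K; P₂ = P₁(V₁/V₂)^n = 2350 kPa.
W = (P₁V₁−P₂V₂)/(n−1) = (174×51.4−2350×9.35)/0.53 = -24700 J.
Work done on the gas = −W_by = 24700 J.

24700 J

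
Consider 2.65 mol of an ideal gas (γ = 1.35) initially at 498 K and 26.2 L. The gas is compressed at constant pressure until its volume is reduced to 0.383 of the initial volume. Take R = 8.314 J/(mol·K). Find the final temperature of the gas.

P₁ = nRT₁/V₁ = 2.65×8.314×498/26.2 = 419 kPa.
Isobaric: P stays 419 kPa; V/T = const ⇒ T₂ = 191 K, V₂ = 10.0 L.

191 K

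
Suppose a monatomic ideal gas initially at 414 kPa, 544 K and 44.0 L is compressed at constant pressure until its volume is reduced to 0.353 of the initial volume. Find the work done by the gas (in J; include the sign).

n = P₁V₁/(RT₁) = 414×44.0/(8.314×544) = 4.03 mol.
Isobaric: P stays 414 kPa; V/T = const ⇒ T₂ = 192 K, V₂ = 15.5 L.
W = PΔV = 414×(15.5−44.0) kPa·L = -11800 J.

-11800 J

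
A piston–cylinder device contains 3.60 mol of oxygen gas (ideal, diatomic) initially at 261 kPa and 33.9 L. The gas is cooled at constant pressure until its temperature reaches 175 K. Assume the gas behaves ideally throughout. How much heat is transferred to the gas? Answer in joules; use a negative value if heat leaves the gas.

-12600 J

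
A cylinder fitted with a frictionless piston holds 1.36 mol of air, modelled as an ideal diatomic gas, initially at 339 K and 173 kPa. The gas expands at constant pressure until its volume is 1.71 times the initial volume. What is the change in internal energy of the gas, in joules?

V₁ = nRT₁/P₁ = 1.36×8.314×339/173 = 22.2 L.
Isobaric: P stays 173 kPa; V/T = const ⇒ T₂ = 580 K, V₂ = 37.9 L.
For an ideal gas ΔU = nCvΔT with Cv = (5/2)R = 20.8 J/(mol·K).
ΔU = 1.36×20.8×(580−339) = 6800 J.

6800 J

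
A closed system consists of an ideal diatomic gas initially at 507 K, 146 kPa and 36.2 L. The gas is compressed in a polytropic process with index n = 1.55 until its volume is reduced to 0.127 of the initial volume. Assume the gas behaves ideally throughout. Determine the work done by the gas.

n = P₁V₁/(RT₁) = 146×36.2/(8.314×507) = 1.25 mol.
Polytropic n=1.55: T₂ = T₁(V₁/V₂)^(n−1) = 507×(7.87)^0.55 = 1580 K; P₂ = P₁(V₁/V₂)^n = 3580 kPa.
W = (P₁V₁−P₂V₂)/(n−1) = (146×36.2−3580×4.60)/0.55 = -20300 J.

-20300 J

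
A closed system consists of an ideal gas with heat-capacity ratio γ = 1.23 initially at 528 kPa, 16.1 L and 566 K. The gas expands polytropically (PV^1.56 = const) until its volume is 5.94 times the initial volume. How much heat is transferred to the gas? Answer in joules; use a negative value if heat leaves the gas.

-13700 J

n = P₁V₁/(RT₁) = 528×16.1/(8.314×566) = 1.81 mol.
Polytropic n=1.56: T₂ = T₁(V₁/V₂)^(n−1) = 566×(0.168)^0.56 = 209 K; P₂ = P₁(V₁/V₂)^n = 32.8 kPa.
W = (P₁V₁−P₂V₂)/(n−1) = (528×16.1−32.8×95.6)/0.56 = 9580 J.
ΔU = nCvΔT = 1.81×36.1×(209−566) = -23300 J.
Q = ΔU + W = -13700 J.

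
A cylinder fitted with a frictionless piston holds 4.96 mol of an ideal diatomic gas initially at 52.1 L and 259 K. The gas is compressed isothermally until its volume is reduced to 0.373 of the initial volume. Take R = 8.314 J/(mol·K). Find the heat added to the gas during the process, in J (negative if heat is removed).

P₁ = nRT₁/V₁ = 4.96×8.314×259/52.1 = 205 kPa.
Isothermal: T stays 259 K; PV = const ⇒ V₂ = 19.4 L, P₂ = 550 kPa.
ΔU = 0 (ideal gas, T constant).
W = nRT ln(V₂/V₁) = 4.96×8.314×259×ln(0.373) = -10500 J.
Q = ΔU + W = -10500 J.

-10500 J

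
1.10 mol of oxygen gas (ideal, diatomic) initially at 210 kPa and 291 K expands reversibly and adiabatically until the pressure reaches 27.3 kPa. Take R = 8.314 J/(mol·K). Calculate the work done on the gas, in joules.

V₁ = nRT₁/P₁ = 1.10×8.314×291/210 = 12.7 L.
Adiabatic: T₂/T₁ = (P₂/P₁)^((γ−1)/γ) ⇒ T₂ = 291×(0.130)^0.286 = 162 K; V₂ = 54.4 L.
ΔU = nCvΔT = 1.10×20.8×(162−291) = -2940 J.
Q = 0 for an adiabatic process, so W = −ΔU = 2940 J.
Work done on the gas = −W_by = -2940 J.

-2940 J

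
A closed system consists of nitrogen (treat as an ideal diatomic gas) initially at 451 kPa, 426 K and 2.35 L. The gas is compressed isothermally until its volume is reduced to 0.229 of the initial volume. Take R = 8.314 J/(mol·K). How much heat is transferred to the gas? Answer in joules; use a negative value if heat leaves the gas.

-1560 J

n = P₁V₁/(RT₁) = 451×2.35/(8.314×426) = 0.299 mol.
Isothermal: T stays 426 K; PV = const ⇒ V₂ = 0.538 L, P₂ = 1970 kPa.
ΔU = 0 (ideal gas, T constant).
W = nRT ln(V₂/V₁) = 0.299×8.314×426×ln(0.229) = -1560 J.
Q = ΔU + W = -1560 J.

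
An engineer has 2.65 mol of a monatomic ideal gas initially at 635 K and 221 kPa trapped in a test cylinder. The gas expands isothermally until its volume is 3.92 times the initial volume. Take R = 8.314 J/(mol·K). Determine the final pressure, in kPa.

V₁ = nRT₁/P₁ = 2.65×8.314×635/221 = 63.3 L.
Isothermal: T stays 635 K; PV = const ⇒ V₂ = 248 L, P₂ = 56.4 kPa.

56.4 kPa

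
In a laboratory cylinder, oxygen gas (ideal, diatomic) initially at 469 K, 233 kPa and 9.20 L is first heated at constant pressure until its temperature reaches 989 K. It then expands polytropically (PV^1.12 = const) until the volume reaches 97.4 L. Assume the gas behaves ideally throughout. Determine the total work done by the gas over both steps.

n = P₁V₁/(RT₁) = 233×9.20/(8.314×469) = 0.550 mol.
Step 1 — Isobaric: P stays 233 kPa; V/T = const ⇒ T₂ = 989 K, V₂ = 19.4 L.
W = PΔV = 233×(19.4−9.20) kPa·L = 2380 J.
ΔU = nCvΔT = 0.550×20.8×(989−469) = 5940 J.
Q = ΔU + W = nCpΔT = 8320 J.
State after step 1: P = 233 kPa, V = 19.4 L, T = 989 K.
Step 2 — Polytropic n=1.12: T₂ = T₁(V₁/V₂)^(n−1) = 989×(0.199)^0.12 = 815 K; P₂ = P₁(V₁/V₂)^n = 38.2 kPa.
W = (P₁V₁−P₂V₂)/(n−1) = (233×19.4−38.2×97.4)/0.12 = 6630 J.
ΔU = nCvΔT = 0.550×20.8×(815−989) = -1990 J.
Q = ΔU + W = 4640 J.
Net over both steps: W = 9010 J, Q = 13000 J, ΔU = 3950 J.

9010 J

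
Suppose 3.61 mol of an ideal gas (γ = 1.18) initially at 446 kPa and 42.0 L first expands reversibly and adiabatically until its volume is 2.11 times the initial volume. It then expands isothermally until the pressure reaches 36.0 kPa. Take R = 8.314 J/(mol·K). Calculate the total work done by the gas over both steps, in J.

39900 J

T₁ = P₁V₁/(nR) = 446×42.0/(3.61×8.314) = 624 K.
Step 1 — Adiabatic: TV^(γ−1) = const ⇒ T₂ = 624×(0.474)^0.180 = 546 K; PV^γ = const ⇒ P₂ = 185 kPa.
ΔU = nCvΔT = 3.61×46.2×(546−624) = -13100 J.
Q = 0 for an adiabatic process, so W = −ΔU = 13100 J.
State after step 1: P = 185 kPa, V = 88.6 L, T = 546 K.
Step 2 — Isothermal: T stays 546 K; PV = const ⇒ V₂ = 455 L, P₂ = 36.0 kPa.
ΔU = 0 (ideal gas, T constant).
W = nRT ln(V₂/V₁) = 3.61×8.314×546×ln(5.13) = 26800 J.
Q = ΔU + W = 26800 J.
Net over both steps: W = 39900 J, Q = 26800 J, ΔU = -13100 J.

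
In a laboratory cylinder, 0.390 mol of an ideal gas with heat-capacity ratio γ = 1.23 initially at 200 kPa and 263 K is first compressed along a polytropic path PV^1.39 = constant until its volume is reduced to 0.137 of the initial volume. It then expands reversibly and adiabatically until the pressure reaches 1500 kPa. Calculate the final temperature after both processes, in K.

496 K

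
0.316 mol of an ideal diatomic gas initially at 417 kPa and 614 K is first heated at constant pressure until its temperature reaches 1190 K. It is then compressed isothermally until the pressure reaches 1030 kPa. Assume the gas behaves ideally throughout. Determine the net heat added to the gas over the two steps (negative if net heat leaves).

2470 J

V₁ = nRT₁/P₁ = 0.316×8.314×614/417 = 3.87 L.
Step 1 — Isobaric: P stays 417 kPa; V/T = const ⇒ T₂ = 1190 K, V₂ = 7.50 L.
W = PΔV = 417×(7.50−3.87) kPa·L = 1510 J.
ΔU = nCvΔT = 0.316×20.8×(1190−614) = 3780 J.
Q = ΔU + W = nCpΔT = 5300 J.
State after step 1: P = 417 kPa, V = 7.50 L, T = 1190 K.
Step 2 — Isothermal: T stays 1190 K; PV = const ⇒ V₂ = 3.04 L, P₂ = 1030 kPa.
ΔU = 0 (ideal gas, T constant).
W = nRT ln(V₂/V₁) = 0.316×8.314×1190×ln(0.405) = -2830 J.
Q = ΔU + W = -2830 J.
Net over both steps: W = -1310 J, Q = 2470 J, ΔU = 3780 J.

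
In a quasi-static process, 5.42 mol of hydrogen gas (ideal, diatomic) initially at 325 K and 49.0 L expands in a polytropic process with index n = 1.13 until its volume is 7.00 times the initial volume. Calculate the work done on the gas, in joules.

P₁ = nRT₁/V₁ = 5.42×8.314×325/49.0 = 299 kPa.
Polytropic n=1.13: T₂ = T₁(V₁/V₂)^(n−1) = 325×(0.143)^0.13 = 252 K; P₂ = P₁(V₁/V₂)^n = 33.2 kPa.
W = (P₁V₁−P₂V₂)/(n−1) = (299×49.0−33.2×343)/0.13 = 25200 J.
Work done on the gas = −W_by = -25200 J.

-25200 J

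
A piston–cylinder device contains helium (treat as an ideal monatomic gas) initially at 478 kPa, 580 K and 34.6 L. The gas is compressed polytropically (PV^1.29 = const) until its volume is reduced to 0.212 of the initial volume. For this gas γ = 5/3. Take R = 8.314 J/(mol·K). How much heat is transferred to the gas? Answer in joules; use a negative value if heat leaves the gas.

-18300 J

n = P₁V₁/(RT₁) = 478×34.6/(8.314×580) = 3.43 mol.
Polytropic n=1.29: T₂ = T₁(V₁/V₂)^(n−1) = 580×(4.72)^0.29 = 909 K; P₂ = P₁(V₁/V₂)^n = 3540 kPa.
W = (P₁V₁−P₂V₂)/(n−1) = (478×34.6−3540×7.34)/0.29 = -32400 J.
ΔU = nCvΔT = 3.43×12.5×(909−580) = 14100 J.
Q = ΔU + W = -18300 J.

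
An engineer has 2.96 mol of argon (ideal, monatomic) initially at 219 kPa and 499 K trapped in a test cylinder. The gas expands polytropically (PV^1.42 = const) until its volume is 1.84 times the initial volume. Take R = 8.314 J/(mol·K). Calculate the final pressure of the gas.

V₁ = nRT₁/P₁ = 2.96×8.314×499/219 = 56.1 L.
Polytropic n=1.42: T₂ = T₁(V₁/V₂)^(n−1) = 499×(0.543)^0.42 = 386 K; P₂ = P₁(V₁/V₂)^n = 92.1 kPa.

92.1 kPa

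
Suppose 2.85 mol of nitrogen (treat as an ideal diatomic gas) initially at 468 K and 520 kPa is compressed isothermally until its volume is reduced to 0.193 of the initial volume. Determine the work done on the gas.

V₁ = nRT₁/P₁ = 2.85×8.314×468/520 = 21.3 L.
Isothermal: T stays 468 K; PV = const ⇒ V₂ = 4.12 L, P₂ = 2690 kPa.
W = nRT ln(V₂/V₁) = 2.85×8.314×468×ln(0.193) = -18200 J.
Work done on the gas = −W_by = 18200 J.

18200 J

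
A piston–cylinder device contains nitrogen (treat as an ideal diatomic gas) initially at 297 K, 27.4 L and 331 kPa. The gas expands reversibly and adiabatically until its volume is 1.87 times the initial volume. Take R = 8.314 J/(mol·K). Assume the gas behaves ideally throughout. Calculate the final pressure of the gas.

138 kPa

Adiabatic: TV^(γ−1) = const ⇒ T₂ = 297×(0.535)^0.400 = 231 K; PV^γ = const ⇒ P₂ = 138 kPa.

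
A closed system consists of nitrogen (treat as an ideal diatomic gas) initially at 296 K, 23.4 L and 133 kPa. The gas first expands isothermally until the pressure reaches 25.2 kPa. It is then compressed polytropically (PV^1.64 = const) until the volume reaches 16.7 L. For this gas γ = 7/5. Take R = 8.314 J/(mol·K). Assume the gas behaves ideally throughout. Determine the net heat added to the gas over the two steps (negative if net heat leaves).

12800 J

n = P₁V₁/(RT₁) = 133×23.4/(8.314×296) = 1.26 mol.
Step 1 — Isothermal: T stays 296 K; PV = const ⇒ V₂ = 123 L, P₂ = 25.2 kPa.
ΔU = 0 (ideal gas, T constant).
W = nRT ln(V₂/V₁) = 1.26×8.314×296×ln(5.28) = 5180 J.
Q = ΔU + W = 5180 J.
State after step 1: P = 25.2 kPa, V = 123 L, T = 296 K.
Step 2 — Polytropic n=1.64: T₂ = T₁(V₁/V₂)^(n−1) = 296×(7.40)^0.64 = 1070 K; P₂ = P₁(V₁/V₂)^n = 671 kPa.
W = (P₁V₁−P₂V₂)/(n−1) = (25.2×123−671×16.7)/0.64 = -12600 J.
ΔU = nCvΔT = 1.26×20.8×(1070−296) = 20200 J.
Q = ΔU + W = 7580 J.
Net over both steps: W = -7460 J, Q = 12800 J, ΔU = 20200 J.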